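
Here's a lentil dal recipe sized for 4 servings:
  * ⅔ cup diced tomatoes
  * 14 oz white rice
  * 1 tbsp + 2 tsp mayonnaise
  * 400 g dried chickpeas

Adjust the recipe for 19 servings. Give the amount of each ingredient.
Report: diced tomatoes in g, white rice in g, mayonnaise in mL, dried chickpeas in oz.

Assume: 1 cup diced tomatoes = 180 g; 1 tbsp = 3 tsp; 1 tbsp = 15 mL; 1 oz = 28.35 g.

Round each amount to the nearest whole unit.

Scaling factor: 19/4 = 4.75.
diced tomatoes: 2/3 cup × 19/4 × 180 g/cup = 570 g
white rice: 14 oz × 19/4 × 28.35 g/oz ≈ 1885 g
mayonnaise: (1 tbsp + 2 tsp = 5/3 tbsp) × 19/4 × 15 mL/tbsp ≈ 119 mL
dried chickpeas: 400 g × 19/4 ÷ 28.35 g/oz ≈ 67 oz

diced tomatoes: 570 g; white rice: 1885 g; mayonnaise: 119 mL; dried chickpeas: 67 oz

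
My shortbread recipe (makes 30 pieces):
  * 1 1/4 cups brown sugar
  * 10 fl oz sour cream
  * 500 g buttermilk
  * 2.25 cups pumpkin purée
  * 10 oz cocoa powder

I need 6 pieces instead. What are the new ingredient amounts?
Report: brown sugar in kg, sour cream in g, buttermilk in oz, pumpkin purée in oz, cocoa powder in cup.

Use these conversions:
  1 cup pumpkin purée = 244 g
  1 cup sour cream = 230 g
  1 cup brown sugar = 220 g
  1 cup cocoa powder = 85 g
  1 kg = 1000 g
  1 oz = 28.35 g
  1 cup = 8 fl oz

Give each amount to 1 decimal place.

Scaling factor: 6/30 = 1/5 = 0.2.
brown sugar: 1.25 cup × 1/5 × 220 g/cup ÷ 1000 g/kg ≈ 0.1 kg
sour cream: 10 fl oz × 1/5 ÷ 8 fl oz/cup × 230 g/cup = 57.5 g
buttermilk: 500 g × 1/5 ÷ 28.35 g/oz ≈ 3.5 oz
pumpkin purée: 2.25 cup × 1/5 × 244 g/cup ÷ 28.35 g/oz ≈ 3.9 oz
cocoa powder: 10 oz × 1/5 × 28.35 g/oz ÷ 85 g/cup ≈ 0.7 cup

brown sugar: 0.1 kg; sour cream: 57.5 g; buttermilk: 3.5 oz; pumpkin purée: 3.9 oz; cocoa powder: 0.7 cup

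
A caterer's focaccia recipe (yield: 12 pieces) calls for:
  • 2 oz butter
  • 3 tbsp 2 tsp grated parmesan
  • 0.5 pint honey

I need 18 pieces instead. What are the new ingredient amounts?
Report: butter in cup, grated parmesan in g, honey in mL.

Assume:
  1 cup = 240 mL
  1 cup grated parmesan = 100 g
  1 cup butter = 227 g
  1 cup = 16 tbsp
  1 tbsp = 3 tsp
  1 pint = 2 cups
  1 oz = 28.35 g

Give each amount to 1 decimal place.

butter: 0.4 cup; grated parmesan: 34.4 g; honey: 360.0 mL

Scaling factor: 18/12 = 3/2 = 1.5.
butter: 2 oz × 3/2 × 28.35 g/oz ÷ 227 g/cup ≈ 0.4 cup
grated parmesan: (3 tbsp + 2 tsp = 11/3 tbsp) × 3/2 ÷ 16 tbsp/cup × 100 g/cup ≈ 34.4 g
honey: 0.5 pint × 3/2 × 2 cup/pint × 240 mL/cup = 360.0 mL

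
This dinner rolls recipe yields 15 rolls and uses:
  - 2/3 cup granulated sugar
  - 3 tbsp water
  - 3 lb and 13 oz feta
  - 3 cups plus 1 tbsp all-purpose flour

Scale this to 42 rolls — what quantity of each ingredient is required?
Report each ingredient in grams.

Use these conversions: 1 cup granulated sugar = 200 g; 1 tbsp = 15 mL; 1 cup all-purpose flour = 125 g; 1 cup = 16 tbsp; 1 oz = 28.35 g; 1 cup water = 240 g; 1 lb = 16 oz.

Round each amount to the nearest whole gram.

Scaling factor: 42/15 = 14/5 = 2.8.
granulated sugar: 2/3 cup × 14/5 × 200 g/cup ≈ 373 g
water: 3 tbsp × 14/5 ÷ 16 tbsp/cup × 240 g/cup = 126 g
feta: (3 lb + 13 oz = 3.8125 lb) × 14/5 × 16 oz/lb × 28.35 g/oz ≈ 4842 g
all-purpose flour: (3 cup + 1 tbsp = 3.0625 cup) × 14/5 × 125 g/cup ≈ 1072 g

granulated sugar: 373 g; water: 126 g; feta: 4842 g; all-purpose flour: 1072 g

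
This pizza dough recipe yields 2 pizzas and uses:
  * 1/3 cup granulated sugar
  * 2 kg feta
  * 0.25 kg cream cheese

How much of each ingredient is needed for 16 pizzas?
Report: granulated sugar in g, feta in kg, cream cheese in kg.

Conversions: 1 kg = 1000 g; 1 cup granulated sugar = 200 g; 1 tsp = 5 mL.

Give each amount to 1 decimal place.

Scaling factor: 16/2 = 8.
granulated sugar: 1/3 cup × 8 × 200 g/cup ≈ 533.3 g
feta: 2 kg × 8 = 16.0 kg
cream cheese: 0.25 kg × 8 = 2.0 kg

granulated sugar: 533.3 g; feta: 16.0 kg; cream cheese: 2.0 kg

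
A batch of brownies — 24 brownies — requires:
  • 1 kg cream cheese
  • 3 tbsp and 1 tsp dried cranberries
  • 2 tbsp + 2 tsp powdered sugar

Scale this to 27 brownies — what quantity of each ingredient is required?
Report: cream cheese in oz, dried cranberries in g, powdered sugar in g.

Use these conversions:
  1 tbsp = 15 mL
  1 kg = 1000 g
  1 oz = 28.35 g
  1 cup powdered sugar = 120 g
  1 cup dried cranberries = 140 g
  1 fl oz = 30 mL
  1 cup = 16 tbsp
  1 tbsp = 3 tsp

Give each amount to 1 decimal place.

Scaling factor: 27/24 = 9/8 = 1.125.
cream cheese: 1 kg × 9/8 × 1000 g/kg ÷ 28.35 g/oz ≈ 39.7 oz
dried cranberries: (3 tbsp + 1 tsp = 10/3 tbsp) × 9/8 ÷ 16 tbsp/cup × 140 g/cup ≈ 32.8 g
powdered sugar: (2 tbsp + 2 tsp = 8/3 tbsp) × 9/8 ÷ 16 tbsp/cup × 120 g/cup = 22.5 g

cream cheese: 39.7 oz; dried cranberries: 32.8 g; powdered sugar: 22.5 g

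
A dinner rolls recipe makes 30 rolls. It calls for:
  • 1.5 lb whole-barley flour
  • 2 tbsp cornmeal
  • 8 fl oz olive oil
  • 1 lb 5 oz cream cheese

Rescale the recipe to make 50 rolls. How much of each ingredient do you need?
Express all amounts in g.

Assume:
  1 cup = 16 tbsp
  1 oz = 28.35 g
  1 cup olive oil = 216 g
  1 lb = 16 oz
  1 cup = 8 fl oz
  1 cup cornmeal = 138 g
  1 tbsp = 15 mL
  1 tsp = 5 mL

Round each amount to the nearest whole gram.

whole-barley flour: 1134 g; cornmeal: 29 g; olive oil: 360 g; cream cheese: 992 g

Scaling factor: 50/30 = 5/3.
whole-barley flour: 1.5 lb × 5/3 × 16 oz/lb × 28.35 g/oz = 1134 g
cornmeal: 2 tbsp × 5/3 ÷ 16 tbsp/cup × 138 g/cup ≈ 29 g
olive oil: 8 fl oz × 5/3 ÷ 8 fl oz/cup × 216 g/cup = 360 g
cream cheese: (1 lb + 5 oz = 1.3125 lb) × 5/3 × 16 oz/lb × 28.35 g/oz ≈ 992 g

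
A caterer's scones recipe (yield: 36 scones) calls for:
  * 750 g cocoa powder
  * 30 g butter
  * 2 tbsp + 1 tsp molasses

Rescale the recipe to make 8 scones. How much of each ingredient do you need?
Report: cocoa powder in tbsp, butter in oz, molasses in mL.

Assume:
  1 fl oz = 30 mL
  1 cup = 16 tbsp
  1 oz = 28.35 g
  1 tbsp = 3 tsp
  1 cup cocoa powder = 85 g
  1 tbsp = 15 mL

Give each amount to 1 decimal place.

cocoa powder: 31.4 tbsp; butter: 0.2 oz; molasses: 7.8 mL

Scaling factor: 8/36 = 2/9.
cocoa powder: 750 g × 2/9 ÷ 85 g/cup × 16 tbsp/cup ≈ 31.4 tbsp
butter: 30 g × 2/9 ÷ 28.35 g/oz ≈ 0.2 oz
molasses: (2 tbsp + 1 tsp = 7/3 tbsp) × 2/9 × 15 mL/tbsp ≈ 7.8 mL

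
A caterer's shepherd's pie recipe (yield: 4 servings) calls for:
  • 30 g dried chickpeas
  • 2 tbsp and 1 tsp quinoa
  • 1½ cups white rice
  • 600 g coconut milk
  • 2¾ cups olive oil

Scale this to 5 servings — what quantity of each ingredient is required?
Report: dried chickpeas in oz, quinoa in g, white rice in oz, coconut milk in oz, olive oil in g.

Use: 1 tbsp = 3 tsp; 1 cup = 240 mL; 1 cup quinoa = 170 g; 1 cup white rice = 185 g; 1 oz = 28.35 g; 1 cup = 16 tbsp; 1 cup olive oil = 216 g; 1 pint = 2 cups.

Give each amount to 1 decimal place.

dried chickpeas: 1.3 oz; quinoa: 31.0 g; white rice: 12.2 oz; coconut milk: 26.5 oz; olive oil: 742.5 g

Scaling factor: 5/4 = 1.25.
dried chickpeas: 30 g × 5/4 ÷ 28.35 g/oz ≈ 1.3 oz
quinoa: (2 tbsp + 1 tsp = 7/3 tbsp) × 5/4 ÷ 16 tbsp/cup × 170 g/cup ≈ 31.0 g
white rice: 1.5 cup × 5/4 × 185 g/cup ÷ 28.35 g/oz ≈ 12.2 oz
coconut milk: 600 g × 5/4 ÷ 28.35 g/oz ≈ 26.5 oz
olive oil: 2.75 cup × 5/4 × 216 g/cup = 742.5 g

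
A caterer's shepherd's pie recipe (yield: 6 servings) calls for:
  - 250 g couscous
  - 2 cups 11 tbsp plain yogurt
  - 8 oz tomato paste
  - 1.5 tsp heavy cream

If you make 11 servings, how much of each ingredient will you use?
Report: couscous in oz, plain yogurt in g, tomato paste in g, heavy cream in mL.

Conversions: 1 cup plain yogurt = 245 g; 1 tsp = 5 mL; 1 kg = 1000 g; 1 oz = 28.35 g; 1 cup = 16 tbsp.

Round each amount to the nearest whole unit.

couscous: 16 oz; plain yogurt: 1207 g; tomato paste: 416 g; heavy cream: 14 mL

Scaling factor: 11/6.
couscous: 250 g × 11/6 ÷ 28.35 g/oz ≈ 16 oz
plain yogurt: (2 cup + 11 tbsp = 2.6875 cup) × 11/6 × 245 g/cup ≈ 1207 g
tomato paste: 8 oz × 11/6 × 28.35 g/oz ≈ 416 g
heavy cream: 1.5 tsp × 11/6 × 5 mL/tsp ≈ 14 mL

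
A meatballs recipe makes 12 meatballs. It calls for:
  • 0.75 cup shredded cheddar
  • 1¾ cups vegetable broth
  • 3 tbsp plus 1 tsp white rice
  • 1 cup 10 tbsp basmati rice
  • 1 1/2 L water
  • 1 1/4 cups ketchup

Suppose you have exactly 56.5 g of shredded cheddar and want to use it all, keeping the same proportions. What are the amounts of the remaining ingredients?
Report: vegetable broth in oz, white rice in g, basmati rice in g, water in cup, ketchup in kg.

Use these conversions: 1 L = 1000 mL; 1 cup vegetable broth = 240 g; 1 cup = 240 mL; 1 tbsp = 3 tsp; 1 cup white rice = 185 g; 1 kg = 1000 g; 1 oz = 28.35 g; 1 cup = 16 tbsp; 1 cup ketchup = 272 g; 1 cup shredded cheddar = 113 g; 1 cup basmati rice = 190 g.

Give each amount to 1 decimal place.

The original recipe has 84.75 g of shredded cheddar, so the scaling factor is 56.5 ÷ 84.75 = 2/3.
vegetable broth: 1.75 cup × 2/3 × 240 g/cup ÷ 28.35 g/oz ≈ 9.9 oz
white rice: (3 tbsp + 1 tsp = 10/3 tbsp) × 2/3 ÷ 16 tbsp/cup × 185 g/cup ≈ 25.7 g
basmati rice: (1 cup + 10 tbsp = 1.625 cup) × 2/3 × 190 g/cup ≈ 205.8 g
water: 1.5 L × 2/3 × 1000 mL/L ÷ 240 mL/cup ≈ 4.2 cup
ketchup: 1.25 cup × 2/3 × 272 g/cup ÷ 1000 g/kg ≈ 0.2 kg

vegetable broth: 9.9 oz; white rice: 25.7 g; basmati rice: 205.8 g; water: 4.2 cup; ketchup: 0.2 kg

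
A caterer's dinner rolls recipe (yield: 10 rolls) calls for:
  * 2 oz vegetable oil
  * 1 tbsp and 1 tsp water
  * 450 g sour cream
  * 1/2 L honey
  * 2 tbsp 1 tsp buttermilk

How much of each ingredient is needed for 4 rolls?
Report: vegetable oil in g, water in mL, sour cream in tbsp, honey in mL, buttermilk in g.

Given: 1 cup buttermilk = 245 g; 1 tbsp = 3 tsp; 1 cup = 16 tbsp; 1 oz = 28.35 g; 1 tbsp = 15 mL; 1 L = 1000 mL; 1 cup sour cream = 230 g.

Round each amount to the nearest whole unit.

vegetable oil: 23 g; water: 8 mL; sour cream: 13 tbsp; honey: 200 mL; buttermilk: 14 g

Scaling factor: 4/10 = 2/5 = 0.4.
vegetable oil: 2 oz × 2/5 × 28.35 g/oz ≈ 23 g
water: (1 tbsp + 1 tsp = 4/3 tbsp) × 2/5 × 15 mL/tbsp = 8 mL
sour cream: 450 g × 2/5 ÷ 230 g/cup × 16 tbsp/cup ≈ 13 tbsp
honey: 0.5 L × 2/5 × 1000 mL/L = 200 mL
buttermilk: (2 tbsp + 1 tsp = 7/3 tbsp) × 2/5 ÷ 16 tbsp/cup × 245 g/cup ≈ 14 g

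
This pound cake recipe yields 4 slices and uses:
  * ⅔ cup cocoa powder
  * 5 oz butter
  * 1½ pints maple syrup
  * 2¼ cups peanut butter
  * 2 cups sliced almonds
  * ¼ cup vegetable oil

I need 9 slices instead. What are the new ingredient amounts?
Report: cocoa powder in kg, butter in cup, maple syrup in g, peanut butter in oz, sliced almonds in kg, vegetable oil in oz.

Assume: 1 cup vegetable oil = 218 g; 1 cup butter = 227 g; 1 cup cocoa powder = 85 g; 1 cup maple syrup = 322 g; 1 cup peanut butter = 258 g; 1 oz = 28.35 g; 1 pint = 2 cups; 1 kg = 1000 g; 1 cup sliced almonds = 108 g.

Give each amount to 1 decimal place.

cocoa powder: 0.1 kg; butter: 1.4 cup; maple syrup: 2173.5 g; peanut butter: 46.1 oz; sliced almonds: 0.5 kg; vegetable oil: 4.3 oz

Scaling factor: 9/4 = 2.25.
cocoa powder: 2/3 cup × 9/4 × 85 g/cup ÷ 1000 g/kg ≈ 0.1 kg
butter: 5 oz × 9/4 × 28.35 g/oz ÷ 227 g/cup ≈ 1.4 cup
maple syrup: 1.5 pint × 9/4 × 2 cup/pint × 322 g/cup = 2173.5 g
peanut butter: 2.25 cup × 9/4 × 258 g/cup ÷ 28.35 g/oz ≈ 46.1 oz
sliced almonds: 2 cup × 9/4 × 108 g/cup ÷ 1000 g/kg ≈ 0.5 kg
vegetable oil: 0.25 cup × 9/4 × 218 g/cup ÷ 28.35 g/oz ≈ 4.3 oz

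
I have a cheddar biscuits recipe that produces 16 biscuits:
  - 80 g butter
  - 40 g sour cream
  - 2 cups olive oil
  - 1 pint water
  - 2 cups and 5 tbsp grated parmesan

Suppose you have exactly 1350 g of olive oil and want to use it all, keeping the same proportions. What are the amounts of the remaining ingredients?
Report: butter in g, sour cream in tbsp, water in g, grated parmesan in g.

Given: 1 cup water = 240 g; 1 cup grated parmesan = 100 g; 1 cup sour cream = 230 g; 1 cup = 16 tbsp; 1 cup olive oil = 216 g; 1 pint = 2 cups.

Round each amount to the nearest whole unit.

The original recipe has 432 g of olive oil, so the scaling factor is 1350 ÷ 432 = 25/8 = 3.125.
butter: 80 g × 25/8 = 250 g
sour cream: 40 g × 25/8 ÷ 230 g/cup × 16 tbsp/cup ≈ 9 tbsp
water: 1 pint × 25/8 × 2 cup/pint × 240 g/cup = 1500 g
grated parmesan: (2 cup + 5 tbsp = 2.3125 cup) × 25/8 × 100 g/cup ≈ 723 g

butter: 250 g; sour cream: 9 tbsp; water: 1500 g; grated parmesan: 723 g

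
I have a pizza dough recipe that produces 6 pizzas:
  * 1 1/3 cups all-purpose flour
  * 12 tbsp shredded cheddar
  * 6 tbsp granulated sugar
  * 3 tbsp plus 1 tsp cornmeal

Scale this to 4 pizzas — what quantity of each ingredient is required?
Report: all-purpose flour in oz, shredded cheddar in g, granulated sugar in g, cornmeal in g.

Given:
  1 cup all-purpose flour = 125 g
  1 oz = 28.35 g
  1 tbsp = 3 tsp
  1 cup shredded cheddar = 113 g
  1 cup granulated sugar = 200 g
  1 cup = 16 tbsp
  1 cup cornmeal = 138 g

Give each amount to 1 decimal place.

Scaling factor: 4/6 = 2/3.
all-purpose flour: 4/3 cup × 2/3 × 125 g/cup ÷ 28.35 g/oz ≈ 3.9 oz
shredded cheddar: 12 tbsp × 2/3 ÷ 16 tbsp/cup × 113 g/cup = 56.5 g
granulated sugar: 6 tbsp × 2/3 ÷ 16 tbsp/cup × 200 g/cup = 50.0 g
cornmeal: (3 tbsp + 1 tsp = 10/3 tbsp) × 2/3 ÷ 16 tbsp/cup × 138 g/cup ≈ 19.2 g

all-purpose flour: 3.9 oz; shredded cheddar: 56.5 g; granulated sugar: 50.0 g; cornmeal: 19.2 g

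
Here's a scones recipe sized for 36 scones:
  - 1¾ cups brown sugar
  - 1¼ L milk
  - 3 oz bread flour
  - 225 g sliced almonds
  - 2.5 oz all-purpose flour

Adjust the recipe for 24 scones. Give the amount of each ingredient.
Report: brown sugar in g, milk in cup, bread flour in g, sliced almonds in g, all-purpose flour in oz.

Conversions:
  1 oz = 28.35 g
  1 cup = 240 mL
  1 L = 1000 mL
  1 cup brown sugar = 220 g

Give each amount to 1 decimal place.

Scaling factor: 24/36 = 2/3.
brown sugar: 1.75 cup × 2/3 × 220 g/cup ≈ 256.7 g
milk: 1.25 L × 2/3 × 1000 mL/L ÷ 240 mL/cup ≈ 3.5 cup
bread flour: 3 oz × 2/3 × 28.35 g/oz = 56.7 g
sliced almonds: 225 g × 2/3 = 150.0 g
all-purpose flour: 2.5 oz × 2/3 ≈ 1.7 oz

brown sugar: 256.7 g; milk: 3.5 cup; bread flour: 56.7 g; sliced almonds: 150.0 g; all-purpose flour: 1.7 oz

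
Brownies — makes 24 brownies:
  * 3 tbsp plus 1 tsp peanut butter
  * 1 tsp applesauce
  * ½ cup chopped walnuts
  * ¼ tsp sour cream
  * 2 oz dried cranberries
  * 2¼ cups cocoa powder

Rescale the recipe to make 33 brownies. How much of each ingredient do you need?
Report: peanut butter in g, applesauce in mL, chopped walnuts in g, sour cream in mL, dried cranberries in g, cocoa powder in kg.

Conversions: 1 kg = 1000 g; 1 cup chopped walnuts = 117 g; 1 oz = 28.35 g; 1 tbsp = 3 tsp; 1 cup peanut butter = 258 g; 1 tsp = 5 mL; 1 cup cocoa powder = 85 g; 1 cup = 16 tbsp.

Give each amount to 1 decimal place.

peanut butter: 73.9 g; applesauce: 6.9 mL; chopped walnuts: 80.4 g; sour cream: 1.7 mL; dried cranberries: 78.0 g; cocoa powder: 0.3 kg

Scaling factor: 33/24 = 11/8 = 1.375.
peanut butter: (3 tbsp + 1 tsp = 10/3 tbsp) × 11/8 ÷ 16 tbsp/cup × 258 g/cup ≈ 73.9 g
applesauce: 1 tsp × 11/8 × 5 mL/tsp ≈ 6.9 mL
chopped walnuts: 0.5 cup × 11/8 × 117 g/cup ≈ 80.4 g
sour cream: 0.25 tsp × 11/8 × 5 mL/tsp ≈ 1.7 mL
dried cranberries: 2 oz × 11/8 × 28.35 g/oz ≈ 78.0 g
cocoa powder: 2.25 cup × 11/8 × 85 g/cup ÷ 1000 g/kg ≈ 0.3 kg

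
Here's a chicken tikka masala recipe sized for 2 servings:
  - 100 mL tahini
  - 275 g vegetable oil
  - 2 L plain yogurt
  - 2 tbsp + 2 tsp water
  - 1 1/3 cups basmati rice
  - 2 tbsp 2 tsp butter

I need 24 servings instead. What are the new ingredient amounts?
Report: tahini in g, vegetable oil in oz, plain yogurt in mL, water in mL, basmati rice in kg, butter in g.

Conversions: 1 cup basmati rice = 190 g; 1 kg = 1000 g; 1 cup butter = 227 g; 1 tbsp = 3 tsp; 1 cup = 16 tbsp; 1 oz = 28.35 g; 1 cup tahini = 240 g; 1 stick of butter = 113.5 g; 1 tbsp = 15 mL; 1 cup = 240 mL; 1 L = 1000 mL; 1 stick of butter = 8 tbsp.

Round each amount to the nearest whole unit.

Scaling factor: 24/2 = 12.
tahini: 100 mL × 12 ÷ 240 mL/cup × 240 g/cup = 1200 g
vegetable oil: 275 g × 12 ÷ 28.35 g/oz ≈ 116 oz
plain yogurt: 2 L × 12 × 1000 mL/L = 24000 mL
water: (2 tbsp + 2 tsp = 8/3 tbsp) × 12 × 15 mL/tbsp = 480 mL
basmati rice: 4/3 cup × 12 × 190 g/cup ÷ 1000 g/kg ≈ 3 kg
butter: (2 tbsp + 2 tsp = 8/3 tbsp) × 12 ÷ 8 tbsp/stick × 113.5 g/stick = 454 g

tahini: 1200 g; vegetable oil: 116 oz; plain yogurt: 24000 mL; water: 480 mL; basmati rice: 3 kg; butter: 454 g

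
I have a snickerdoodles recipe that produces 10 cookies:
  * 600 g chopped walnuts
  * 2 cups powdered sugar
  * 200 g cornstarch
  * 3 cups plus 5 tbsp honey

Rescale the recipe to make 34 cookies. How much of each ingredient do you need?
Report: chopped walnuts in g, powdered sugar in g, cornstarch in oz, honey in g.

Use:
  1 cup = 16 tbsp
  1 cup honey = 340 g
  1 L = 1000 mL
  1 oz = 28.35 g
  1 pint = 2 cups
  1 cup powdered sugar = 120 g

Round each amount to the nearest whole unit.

Scaling factor: 34/10 = 17/5 = 3.4.
chopped walnuts: 600 g × 17/5 = 2040 g
powdered sugar: 2 cup × 17/5 × 120 g/cup = 816 g
cornstarch: 200 g × 17/5 ÷ 28.35 g/oz ≈ 24 oz
honey: (3 cup + 5 tbsp = 3.3125 cup) × 17/5 × 340 g/cup ≈ 3829 g

chopped walnuts: 2040 g; powdered sugar: 816 g; cornstarch: 24 oz; honey: 3829 g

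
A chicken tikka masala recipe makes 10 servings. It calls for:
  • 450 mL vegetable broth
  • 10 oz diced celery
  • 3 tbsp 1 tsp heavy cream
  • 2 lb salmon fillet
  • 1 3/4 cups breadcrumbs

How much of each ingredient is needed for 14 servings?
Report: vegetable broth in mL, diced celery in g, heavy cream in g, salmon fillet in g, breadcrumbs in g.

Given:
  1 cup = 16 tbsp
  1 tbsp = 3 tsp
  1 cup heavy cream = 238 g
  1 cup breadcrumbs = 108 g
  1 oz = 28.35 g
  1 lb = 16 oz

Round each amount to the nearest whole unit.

vegetable broth: 630 mL; diced celery: 397 g; heavy cream: 69 g; salmon fillet: 1270 g; breadcrumbs: 265 g

Scaling factor: 14/10 = 7/5 = 1.4.
vegetable broth: 450 mL × 7/5 = 630 mL
diced celery: 10 oz × 7/5 × 28.35 g/oz ≈ 397 g
heavy cream: (3 tbsp + 1 tsp = 10/3 tbsp) × 7/5 ÷ 16 tbsp/cup × 238 g/cup ≈ 69 g
salmon fillet: 2 lb × 7/5 × 16 oz/lb × 28.35 g/oz ≈ 1270 g
breadcrumbs: 1.75 cup × 7/5 × 108 g/cup ≈ 265 g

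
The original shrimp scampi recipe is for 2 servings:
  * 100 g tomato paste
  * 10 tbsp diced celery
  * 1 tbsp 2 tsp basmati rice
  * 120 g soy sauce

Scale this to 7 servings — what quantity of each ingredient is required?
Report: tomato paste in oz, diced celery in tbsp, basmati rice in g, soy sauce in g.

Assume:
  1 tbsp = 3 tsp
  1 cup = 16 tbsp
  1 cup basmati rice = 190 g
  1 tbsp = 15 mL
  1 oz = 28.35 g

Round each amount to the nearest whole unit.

tomato paste: 12 oz; diced celery: 35 tbsp; basmati rice: 69 g; soy sauce: 420 g

Scaling factor: 7/2 = 3.5.
tomato paste: 100 g × 7/2 ÷ 28.35 g/oz ≈ 12 oz
diced celery: 10 tbsp × 7/2 = 35 tbsp
basmati rice: (1 tbsp + 2 tsp = 5/3 tbsp) × 7/2 ÷ 16 tbsp/cup × 190 g/cup ≈ 69 g
soy sauce: 120 g × 7/2 = 420 g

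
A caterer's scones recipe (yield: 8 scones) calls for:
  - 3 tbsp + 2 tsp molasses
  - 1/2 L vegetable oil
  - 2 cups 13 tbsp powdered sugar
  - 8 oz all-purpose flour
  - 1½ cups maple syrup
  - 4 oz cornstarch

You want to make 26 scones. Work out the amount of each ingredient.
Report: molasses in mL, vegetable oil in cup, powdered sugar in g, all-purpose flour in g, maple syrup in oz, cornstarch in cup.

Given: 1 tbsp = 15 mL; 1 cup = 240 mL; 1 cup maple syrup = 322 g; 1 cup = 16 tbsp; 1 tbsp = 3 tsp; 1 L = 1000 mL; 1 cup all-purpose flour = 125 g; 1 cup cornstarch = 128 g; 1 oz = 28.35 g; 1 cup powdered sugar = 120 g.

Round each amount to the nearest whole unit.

Scaling factor: 26/8 = 13/4 = 3.25.
molasses: (3 tbsp + 2 tsp = 11/3 tbsp) × 13/4 × 15 mL/tbsp ≈ 179 mL
vegetable oil: 0.5 L × 13/4 × 1000 mL/L ÷ 240 mL/cup ≈ 7 cup
powdered sugar: (2 cup + 13 tbsp = 2.8125 cup) × 13/4 × 120 g/cup ≈ 1097 g
all-purpose flour: 8 oz × 13/4 × 28.35 g/oz ≈ 737 g
maple syrup: 1.5 cup × 13/4 × 322 g/cup ÷ 28.35 g/oz ≈ 55 oz
cornstarch: 4 oz × 13/4 × 28.35 g/oz ÷ 128 g/cup ≈ 3 cup

molasses: 179 mL; vegetable oil: 7 cup; powdered sugar: 1097 g; all-purpose flour: 737 g; maple syrup: 55 oz; cornstarch: 3 cup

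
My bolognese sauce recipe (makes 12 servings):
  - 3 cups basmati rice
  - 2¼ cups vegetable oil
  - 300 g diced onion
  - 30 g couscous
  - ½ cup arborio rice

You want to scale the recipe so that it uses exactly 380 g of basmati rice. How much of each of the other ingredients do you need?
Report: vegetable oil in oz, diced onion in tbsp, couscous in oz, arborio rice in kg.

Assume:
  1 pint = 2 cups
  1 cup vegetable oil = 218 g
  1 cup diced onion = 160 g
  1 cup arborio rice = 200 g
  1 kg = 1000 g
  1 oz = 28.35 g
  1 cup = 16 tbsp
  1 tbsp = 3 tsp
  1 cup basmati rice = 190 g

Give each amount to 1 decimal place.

vegetable oil: 11.5 oz; diced onion: 20.0 tbsp; couscous: 0.7 oz; arborio rice: 0.1 kg

The original recipe has 570 g of basmati rice, so the scaling factor is 380 ÷ 570 = 2/3.
vegetable oil: 2.25 cup × 2/3 × 218 g/cup ÷ 28.35 g/oz ≈ 11.5 oz
diced onion: 300 g × 2/3 ÷ 160 g/cup × 16 tbsp/cup = 20.0 tbsp
couscous: 30 g × 2/3 ÷ 28.35 g/oz ≈ 0.7 oz
arborio rice: 0.5 cup × 2/3 × 200 g/cup ÷ 1000 g/kg ≈ 0.1 kg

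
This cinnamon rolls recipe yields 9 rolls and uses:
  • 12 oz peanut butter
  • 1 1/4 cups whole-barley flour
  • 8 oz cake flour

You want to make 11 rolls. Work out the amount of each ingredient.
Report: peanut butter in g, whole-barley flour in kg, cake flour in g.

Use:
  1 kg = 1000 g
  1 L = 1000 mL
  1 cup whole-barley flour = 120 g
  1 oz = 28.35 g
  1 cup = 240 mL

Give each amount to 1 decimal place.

Scaling factor: 11/9.
peanut butter: 12 oz × 11/9 × 28.35 g/oz = 415.8 g
whole-barley flour: 1.25 cup × 11/9 × 120 g/cup ÷ 1000 g/kg ≈ 0.2 kg
cake flour: 8 oz × 11/9 × 28.35 g/oz = 277.2 g

peanut butter: 415.8 g; whole-barley flour: 0.2 kg; cake flour: 277.2 g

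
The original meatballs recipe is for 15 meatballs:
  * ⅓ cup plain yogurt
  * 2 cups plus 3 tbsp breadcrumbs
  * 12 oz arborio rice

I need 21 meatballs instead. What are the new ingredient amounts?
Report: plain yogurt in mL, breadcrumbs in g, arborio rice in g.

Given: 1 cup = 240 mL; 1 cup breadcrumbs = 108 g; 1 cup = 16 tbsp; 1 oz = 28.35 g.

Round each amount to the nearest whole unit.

Scaling factor: 21/15 = 7/5 = 1.4.
plain yogurt: 1/3 cup × 7/5 × 240 mL/cup = 112 mL
breadcrumbs: (2 cup + 3 tbsp = 2.1875 cup) × 7/5 × 108 g/cup ≈ 331 g
arborio rice: 12 oz × 7/5 × 28.35 g/oz ≈ 476 g

plain yogurt: 112 mL; breadcrumbs: 331 g; arborio rice: 476 g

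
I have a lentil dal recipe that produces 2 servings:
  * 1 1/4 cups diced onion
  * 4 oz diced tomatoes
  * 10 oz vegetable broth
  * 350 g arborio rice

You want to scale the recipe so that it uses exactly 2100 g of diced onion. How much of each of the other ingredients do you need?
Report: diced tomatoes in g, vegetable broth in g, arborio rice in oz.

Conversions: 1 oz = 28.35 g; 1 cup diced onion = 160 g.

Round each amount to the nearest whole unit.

The original recipe has 200 g of diced onion, so the scaling factor is 2100 ÷ 200 = 21/2 = 10.5.
diced tomatoes: 4 oz × 21/2 × 28.35 g/oz ≈ 1191 g
vegetable broth: 10 oz × 21/2 × 28.35 g/oz ≈ 2977 g
arborio rice: 350 g × 21/2 ÷ 28.35 g/oz ≈ 130 oz

diced tomatoes: 1191 g; vegetable broth: 2977 g; arborio rice: 130 oz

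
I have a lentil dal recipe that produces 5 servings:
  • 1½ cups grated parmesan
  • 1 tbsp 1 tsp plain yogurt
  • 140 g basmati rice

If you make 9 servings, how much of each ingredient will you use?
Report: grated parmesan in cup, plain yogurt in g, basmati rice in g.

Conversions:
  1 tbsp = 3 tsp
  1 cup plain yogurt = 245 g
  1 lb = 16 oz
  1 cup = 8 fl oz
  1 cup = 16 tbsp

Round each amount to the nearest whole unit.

Scaling factor: 9/5 = 1.8.
grated parmesan: 1.5 cup × 9/5 ≈ 3 cup
plain yogurt: (1 tbsp + 1 tsp = 4/3 tbsp) × 9/5 ÷ 16 tbsp/cup × 245 g/cup ≈ 37 g
basmati rice: 140 g × 9/5 = 252 g

grated parmesan: 3 cup; plain yogurt: 37 g; basmati rice: 252 g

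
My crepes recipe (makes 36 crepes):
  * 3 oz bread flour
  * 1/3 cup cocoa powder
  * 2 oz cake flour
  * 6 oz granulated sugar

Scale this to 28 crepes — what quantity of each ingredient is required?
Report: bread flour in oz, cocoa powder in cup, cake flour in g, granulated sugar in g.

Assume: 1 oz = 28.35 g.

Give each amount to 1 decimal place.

bread flour: 2.3 oz; cocoa powder: 0.3 cup; cake flour: 44.1 g; granulated sugar: 132.3 g

Scaling factor: 28/36 = 7/9.
bread flour: 3 oz × 7/9 ≈ 2.3 oz
cocoa powder: 1/3 cup × 7/9 ≈ 0.3 cup
cake flour: 2 oz × 7/9 × 28.35 g/oz = 44.1 g
granulated sugar: 6 oz × 7/9 × 28.35 g/oz = 132.3 g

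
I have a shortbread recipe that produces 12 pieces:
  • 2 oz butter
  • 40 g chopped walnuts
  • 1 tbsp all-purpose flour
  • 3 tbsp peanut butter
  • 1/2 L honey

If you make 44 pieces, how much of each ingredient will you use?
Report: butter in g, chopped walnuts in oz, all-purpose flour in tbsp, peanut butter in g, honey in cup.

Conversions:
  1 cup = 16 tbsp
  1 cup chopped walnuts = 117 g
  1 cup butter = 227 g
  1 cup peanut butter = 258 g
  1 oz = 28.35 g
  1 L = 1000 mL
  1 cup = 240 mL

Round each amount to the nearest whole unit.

butter: 208 g; chopped walnuts: 5 oz; all-purpose flour: 4 tbsp; peanut butter: 177 g; honey: 8 cup

Scaling factor: 44/12 = 11/3.
butter: 2 oz × 11/3 × 28.35 g/oz ≈ 208 g
chopped walnuts: 40 g × 11/3 ÷ 28.35 g/oz ≈ 5 oz
all-purpose flour: 1 tbsp × 11/3 ≈ 4 tbsp
peanut butter: 3 tbsp × 11/3 ÷ 16 tbsp/cup × 258 g/cup ≈ 177 g
honey: 0.5 L × 11/3 × 1000 mL/L ÷ 240 mL/cup ≈ 8 cup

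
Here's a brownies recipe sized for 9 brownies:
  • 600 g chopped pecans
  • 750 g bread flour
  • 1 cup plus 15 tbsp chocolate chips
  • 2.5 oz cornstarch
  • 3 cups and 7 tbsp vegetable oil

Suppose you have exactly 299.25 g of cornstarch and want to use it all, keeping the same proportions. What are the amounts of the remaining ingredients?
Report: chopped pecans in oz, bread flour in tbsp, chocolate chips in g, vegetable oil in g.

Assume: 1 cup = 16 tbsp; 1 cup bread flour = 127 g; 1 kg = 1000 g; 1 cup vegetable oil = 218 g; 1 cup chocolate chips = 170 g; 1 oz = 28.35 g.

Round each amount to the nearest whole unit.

chopped pecans: 89 oz; bread flour: 399 tbsp; chocolate chips: 1391 g; vegetable oil: 3164 g

The original recipe has 70.875 g of cornstarch, so the scaling factor is 299.25 ÷ 70.875 = 38/9.
chopped pecans: 600 g × 38/9 ÷ 28.35 g/oz ≈ 89 oz
bread flour: 750 g × 38/9 ÷ 127 g/cup × 16 tbsp/cup ≈ 399 tbsp
chocolate chips: (1 cup + 15 tbsp = 1.9375 cup) × 38/9 × 170 g/cup ≈ 1391 g
vegetable oil: (3 cup + 7 tbsp = 3.4375 cup) × 38/9 × 218 g/cup ≈ 3164 g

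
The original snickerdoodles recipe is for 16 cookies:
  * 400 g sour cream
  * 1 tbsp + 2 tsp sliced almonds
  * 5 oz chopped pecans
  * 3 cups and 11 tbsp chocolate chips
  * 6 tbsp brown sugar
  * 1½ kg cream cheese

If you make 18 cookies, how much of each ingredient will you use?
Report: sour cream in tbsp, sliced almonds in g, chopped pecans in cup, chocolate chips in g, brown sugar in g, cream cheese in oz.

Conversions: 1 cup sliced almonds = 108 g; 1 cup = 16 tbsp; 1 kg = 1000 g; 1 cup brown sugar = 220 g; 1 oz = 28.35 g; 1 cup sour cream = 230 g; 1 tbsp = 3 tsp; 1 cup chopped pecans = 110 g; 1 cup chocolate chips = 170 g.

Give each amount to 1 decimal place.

sour cream: 31.3 tbsp; sliced almonds: 12.7 g; chopped pecans: 1.4 cup; chocolate chips: 705.2 g; brown sugar: 92.8 g; cream cheese: 59.5 oz

Scaling factor: 18/16 = 9/8 = 1.125.
sour cream: 400 g × 9/8 ÷ 230 g/cup × 16 tbsp/cup ≈ 31.3 tbsp
sliced almonds: (1 tbsp + 2 tsp = 5/3 tbsp) × 9/8 ÷ 16 tbsp/cup × 108 g/cup ≈ 12.7 g
chopped pecans: 5 oz × 9/8 × 28.35 g/oz ÷ 110 g/cup ≈ 1.4 cup
chocolate chips: (3 cup + 11 tbsp = 3.6875 cup) × 9/8 × 170 g/cup ≈ 705.2 g
brown sugar: 6 tbsp × 9/8 ÷ 16 tbsp/cup × 220 g/cup ≈ 92.8 g
cream cheese: 1.5 kg × 9/8 × 1000 g/kg ÷ 28.35 g/oz ≈ 59.5 oz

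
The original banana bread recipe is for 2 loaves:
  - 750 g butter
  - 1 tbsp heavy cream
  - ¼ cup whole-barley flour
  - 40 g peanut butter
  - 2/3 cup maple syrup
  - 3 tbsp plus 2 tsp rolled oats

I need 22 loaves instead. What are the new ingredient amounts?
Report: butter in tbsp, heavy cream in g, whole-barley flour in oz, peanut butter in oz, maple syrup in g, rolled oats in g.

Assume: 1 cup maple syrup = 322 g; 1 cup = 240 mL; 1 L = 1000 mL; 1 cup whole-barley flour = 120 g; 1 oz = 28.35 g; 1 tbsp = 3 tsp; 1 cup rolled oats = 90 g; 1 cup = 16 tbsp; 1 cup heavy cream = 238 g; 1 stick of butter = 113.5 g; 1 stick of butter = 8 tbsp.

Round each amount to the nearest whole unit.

butter: 581 tbsp; heavy cream: 164 g; whole-barley flour: 12 oz; peanut butter: 16 oz; maple syrup: 2361 g; rolled oats: 227 g

Scaling factor: 22/2 = 11.
butter: 750 g × 11 ÷ 113.5 g/stick × 8 tbsp/stick ≈ 581 tbsp
heavy cream: 1 tbsp × 11 ÷ 16 tbsp/cup × 238 g/cup ≈ 164 g
whole-barley flour: 0.25 cup × 11 × 120 g/cup ÷ 28.35 g/oz ≈ 12 oz
peanut butter: 40 g × 11 ÷ 28.35 g/oz ≈ 16 oz
maple syrup: 2/3 cup × 11 × 322 g/cup ≈ 2361 g
rolled oats: (3 tbsp + 2 tsp = 11/3 tbsp) × 11 ÷ 16 tbsp/cup × 90 g/cup ≈ 227 g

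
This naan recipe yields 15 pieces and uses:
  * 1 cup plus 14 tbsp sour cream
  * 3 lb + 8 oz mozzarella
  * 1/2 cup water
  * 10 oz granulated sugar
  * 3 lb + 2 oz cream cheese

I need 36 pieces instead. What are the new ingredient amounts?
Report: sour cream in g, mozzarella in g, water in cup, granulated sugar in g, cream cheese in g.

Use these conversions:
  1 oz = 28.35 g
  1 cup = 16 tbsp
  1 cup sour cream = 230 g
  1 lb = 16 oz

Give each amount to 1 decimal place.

sour cream: 1035.0 g; mozzarella: 3810.2 g; water: 1.2 cup; granulated sugar: 680.4 g; cream cheese: 3402.0 g

Scaling factor: 36/15 = 12/5 = 2.4.
sour cream: (1 cup + 14 tbsp = 1.875 cup) × 12/5 × 230 g/cup = 1035.0 g
mozzarella: (3 lb + 8 oz = 3.5 lb) × 12/5 × 16 oz/lb × 28.35 g/oz ≈ 3810.2 g
water: 0.5 cup × 12/5 = 1.2 cup
granulated sugar: 10 oz × 12/5 × 28.35 g/oz = 680.4 g
cream cheese: (3 lb + 2 oz = 3.125 lb) × 12/5 × 16 oz/lb × 28.35 g/oz = 3402.0 g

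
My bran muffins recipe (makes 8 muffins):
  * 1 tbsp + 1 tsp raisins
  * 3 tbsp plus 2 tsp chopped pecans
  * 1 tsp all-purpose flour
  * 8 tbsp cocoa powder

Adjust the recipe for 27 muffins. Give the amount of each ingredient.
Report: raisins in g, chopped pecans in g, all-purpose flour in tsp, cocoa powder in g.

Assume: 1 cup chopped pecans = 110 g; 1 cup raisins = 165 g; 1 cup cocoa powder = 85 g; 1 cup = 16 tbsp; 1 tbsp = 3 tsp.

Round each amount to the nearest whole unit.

raisins: 46 g; chopped pecans: 85 g; all-purpose flour: 3 tsp; cocoa powder: 143 g

Scaling factor: 27/8 = 3.375.
raisins: (1 tbsp + 1 tsp = 4/3 tbsp) × 27/8 ÷ 16 tbsp/cup × 165 g/cup ≈ 46 g
chopped pecans: (3 tbsp + 2 tsp = 11/3 tbsp) × 27/8 ÷ 16 tbsp/cup × 110 g/cup ≈ 85 g
all-purpose flour: 1 tsp × 27/8 ≈ 3 tsp
cocoa powder: 8 tbsp × 27/8 ÷ 16 tbsp/cup × 85 g/cup ≈ 143 g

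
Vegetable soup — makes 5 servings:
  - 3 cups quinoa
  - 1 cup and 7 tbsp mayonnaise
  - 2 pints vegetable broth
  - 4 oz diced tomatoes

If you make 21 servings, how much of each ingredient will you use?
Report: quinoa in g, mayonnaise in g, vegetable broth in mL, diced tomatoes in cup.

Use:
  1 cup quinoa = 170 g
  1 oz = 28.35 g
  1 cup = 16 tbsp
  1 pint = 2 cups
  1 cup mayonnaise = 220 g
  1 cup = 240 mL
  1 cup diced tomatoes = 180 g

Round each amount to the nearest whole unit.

quinoa: 2142 g; mayonnaise: 1328 g; vegetable broth: 4032 mL; diced tomatoes: 3 cup

Scaling factor: 21/5 = 4.2.
quinoa: 3 cup × 21/5 × 170 g/cup = 2142 g
mayonnaise: (1 cup + 7 tbsp = 1.4375 cup) × 21/5 × 220 g/cup ≈ 1328 g
vegetable broth: 2 pint × 21/5 × 2 cup/pint × 240 mL/cup = 4032 mL
diced tomatoes: 4 oz × 21/5 × 28.35 g/oz ÷ 180 g/cup ≈ 3 cup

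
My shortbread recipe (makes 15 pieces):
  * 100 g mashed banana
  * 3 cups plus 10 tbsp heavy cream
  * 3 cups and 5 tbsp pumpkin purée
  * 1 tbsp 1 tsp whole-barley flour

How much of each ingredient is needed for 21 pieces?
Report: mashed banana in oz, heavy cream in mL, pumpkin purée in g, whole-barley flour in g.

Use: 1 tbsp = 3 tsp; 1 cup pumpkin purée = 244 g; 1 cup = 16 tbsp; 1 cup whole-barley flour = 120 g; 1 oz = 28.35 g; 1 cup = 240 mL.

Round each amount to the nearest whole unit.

mashed banana: 5 oz; heavy cream: 1218 mL; pumpkin purée: 1132 g; whole-barley flour: 14 g

Scaling factor: 21/15 = 7/5 = 1.4.
mashed banana: 100 g × 7/5 ÷ 28.35 g/oz ≈ 5 oz
heavy cream: (3 cup + 10 tbsp = 3.625 cup) × 7/5 × 240 mL/cup = 1218 mL
pumpkin purée: (3 cup + 5 tbsp = 3.3125 cup) × 7/5 × 244 g/cup ≈ 1132 g
whole-barley flour: (1 tbsp + 1 tsp = 4/3 tbsp) × 7/5 ÷ 16 tbsp/cup × 120 g/cup = 14 g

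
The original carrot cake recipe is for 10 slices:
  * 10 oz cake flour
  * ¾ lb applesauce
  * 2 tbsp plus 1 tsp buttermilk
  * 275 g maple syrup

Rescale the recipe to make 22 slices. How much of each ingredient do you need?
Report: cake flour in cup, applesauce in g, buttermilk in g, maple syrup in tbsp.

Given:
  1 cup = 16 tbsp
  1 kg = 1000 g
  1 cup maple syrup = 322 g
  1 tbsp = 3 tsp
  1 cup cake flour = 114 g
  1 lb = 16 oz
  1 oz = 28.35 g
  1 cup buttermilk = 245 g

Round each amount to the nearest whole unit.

cake flour: 5 cup; applesauce: 748 g; buttermilk: 79 g; maple syrup: 30 tbsp

Scaling factor: 22/10 = 11/5 = 2.2.
cake flour: 10 oz × 11/5 × 28.35 g/oz ÷ 114 g/cup ≈ 5 cup
applesauce: 0.75 lb × 11/5 × 16 oz/lb × 28.35 g/oz ≈ 748 g
buttermilk: (2 tbsp + 1 tsp = 7/3 tbsp) × 11/5 ÷ 16 tbsp/cup × 245 g/cup ≈ 79 g
maple syrup: 275 g × 11/5 ÷ 322 g/cup × 16 tbsp/cup ≈ 30 tbsp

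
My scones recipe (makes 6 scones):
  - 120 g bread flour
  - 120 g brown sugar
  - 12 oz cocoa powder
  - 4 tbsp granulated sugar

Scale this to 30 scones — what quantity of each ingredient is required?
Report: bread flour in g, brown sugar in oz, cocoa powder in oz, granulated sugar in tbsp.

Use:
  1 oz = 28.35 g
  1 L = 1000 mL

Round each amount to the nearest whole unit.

Scaling factor: 30/6 = 5.
bread flour: 120 g × 5 = 600 g
brown sugar: 120 g × 5 ÷ 28.35 g/oz ≈ 21 oz
cocoa powder: 12 oz × 5 = 60 oz
granulated sugar: 4 tbsp × 5 = 20 tbsp

bread flour: 600 g; brown sugar: 21 oz; cocoa powder: 60 oz; granulated sugar: 20 tbsp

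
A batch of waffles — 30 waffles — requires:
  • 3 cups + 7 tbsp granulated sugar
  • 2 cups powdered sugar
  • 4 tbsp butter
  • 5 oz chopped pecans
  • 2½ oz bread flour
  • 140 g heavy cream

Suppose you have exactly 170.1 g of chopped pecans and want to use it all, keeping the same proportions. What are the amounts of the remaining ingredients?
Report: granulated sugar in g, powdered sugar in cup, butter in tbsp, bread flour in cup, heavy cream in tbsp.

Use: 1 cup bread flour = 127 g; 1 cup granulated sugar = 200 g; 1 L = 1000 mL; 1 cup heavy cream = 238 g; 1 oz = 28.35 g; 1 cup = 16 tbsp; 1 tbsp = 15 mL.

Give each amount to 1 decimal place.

granulated sugar: 825.0 g; powdered sugar: 2.4 cup; butter: 4.8 tbsp; bread flour: 0.7 cup; heavy cream: 11.3 tbsp

The original recipe has 141.75 g of chopped pecans, so the scaling factor is 170.1 ÷ 141.75 = 6/5 = 1.2.
granulated sugar: (3 cup + 7 tbsp = 3.4375 cup) × 6/5 × 200 g/cup = 825.0 g
powdered sugar: 2 cup × 6/5 = 2.4 cup
butter: 4 tbsp × 6/5 = 4.8 tbsp
bread flour: 2.5 oz × 6/5 × 28.35 g/oz ÷ 127 g/cup ≈ 0.7 cup
heavy cream: 140 g × 6/5 ÷ 238 g/cup × 16 tbsp/cup ≈ 11.3 tbsp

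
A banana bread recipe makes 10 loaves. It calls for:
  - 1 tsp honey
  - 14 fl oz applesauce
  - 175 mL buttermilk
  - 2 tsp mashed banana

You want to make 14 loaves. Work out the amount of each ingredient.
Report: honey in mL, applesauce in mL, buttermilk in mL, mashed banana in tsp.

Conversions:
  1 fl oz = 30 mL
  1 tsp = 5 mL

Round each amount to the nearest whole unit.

Scaling factor: 14/10 = 7/5 = 1.4.
honey: 1 tsp × 7/5 × 5 mL/tsp = 7 mL
applesauce: 14 fl oz × 7/5 × 30 mL/fl oz = 588 mL
buttermilk: 175 mL × 7/5 = 245 mL
mashed banana: 2 tsp × 7/5 ≈ 3 tsp

honey: 7 mL; applesauce: 588 mL; buttermilk: 245 mL; mashed banana: 3 tsp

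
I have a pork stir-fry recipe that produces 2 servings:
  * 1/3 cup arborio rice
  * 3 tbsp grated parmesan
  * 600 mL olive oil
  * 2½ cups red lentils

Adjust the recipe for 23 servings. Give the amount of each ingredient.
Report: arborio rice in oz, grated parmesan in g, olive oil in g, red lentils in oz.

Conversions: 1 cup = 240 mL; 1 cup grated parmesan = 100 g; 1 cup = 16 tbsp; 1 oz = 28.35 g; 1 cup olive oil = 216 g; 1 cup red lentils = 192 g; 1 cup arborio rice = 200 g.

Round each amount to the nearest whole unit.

arborio rice: 27 oz; grated parmesan: 216 g; olive oil: 6210 g; red lentils: 195 oz

Scaling factor: 23/2 = 11.5.
arborio rice: 1/3 cup × 23/2 × 200 g/cup ÷ 28.35 g/oz ≈ 27 oz
grated parmesan: 3 tbsp × 23/2 ÷ 16 tbsp/cup × 100 g/cup ≈ 216 g
olive oil: 600 mL × 23/2 ÷ 240 mL/cup × 216 g/cup = 6210 g
red lentils: 2.5 cup × 23/2 × 192 g/cup ÷ 28.35 g/oz ≈ 195 oz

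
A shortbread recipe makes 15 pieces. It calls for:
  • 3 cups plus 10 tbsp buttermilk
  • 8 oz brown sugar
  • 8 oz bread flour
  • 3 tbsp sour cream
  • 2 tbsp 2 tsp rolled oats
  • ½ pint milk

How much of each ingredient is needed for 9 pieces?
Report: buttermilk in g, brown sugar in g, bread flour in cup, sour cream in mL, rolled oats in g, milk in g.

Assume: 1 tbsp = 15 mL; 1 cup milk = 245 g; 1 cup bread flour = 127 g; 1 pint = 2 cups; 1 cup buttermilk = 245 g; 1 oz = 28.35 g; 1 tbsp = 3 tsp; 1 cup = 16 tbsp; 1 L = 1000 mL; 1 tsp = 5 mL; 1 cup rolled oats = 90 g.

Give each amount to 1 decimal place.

Scaling factor: 9/15 = 3/5 = 0.6.
buttermilk: (3 cup + 10 tbsp = 3.625 cup) × 3/5 × 245 g/cup ≈ 532.9 g
brown sugar: 8 oz × 3/5 × 28.35 g/oz ≈ 136.1 g
bread flour: 8 oz × 3/5 × 28.35 g/oz ÷ 127 g/cup ≈ 1.1 cup
sour cream: 3 tbsp × 3/5 × 15 mL/tbsp = 27.0 mL
rolled oats: (2 tbsp + 2 tsp = 8/3 tbsp) × 3/5 ÷ 16 tbsp/cup × 90 g/cup = 9.0 g
milk: 0.5 pint × 3/5 × 2 cup/pint × 245 g/cup = 147.0 g

buttermilk: 532.9 g; brown sugar: 136.1 g; bread flour: 1.1 cup; sour cream: 27.0 mL; rolled oats: 9.0 g; milk: 147.0 g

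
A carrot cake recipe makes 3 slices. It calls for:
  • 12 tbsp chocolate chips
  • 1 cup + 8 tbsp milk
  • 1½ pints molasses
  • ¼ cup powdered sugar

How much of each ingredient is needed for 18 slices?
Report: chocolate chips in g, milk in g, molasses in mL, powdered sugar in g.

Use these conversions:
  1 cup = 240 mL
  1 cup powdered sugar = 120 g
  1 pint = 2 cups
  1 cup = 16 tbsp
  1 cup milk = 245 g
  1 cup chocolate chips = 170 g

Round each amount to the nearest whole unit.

Scaling factor: 18/3 = 6.
chocolate chips: 12 tbsp × 6 ÷ 16 tbsp/cup × 170 g/cup = 765 g
milk: (1 cup + 8 tbsp = 1.5 cup) × 6 × 245 g/cup = 2205 g
molasses: 1.5 pint × 6 × 2 cup/pint × 240 mL/cup = 4320 mL
powdered sugar: 0.25 cup × 6 × 120 g/cup = 180 g

chocolate chips: 765 g; milk: 2205 g; molasses: 4320 mL; powdered sugar: 180 g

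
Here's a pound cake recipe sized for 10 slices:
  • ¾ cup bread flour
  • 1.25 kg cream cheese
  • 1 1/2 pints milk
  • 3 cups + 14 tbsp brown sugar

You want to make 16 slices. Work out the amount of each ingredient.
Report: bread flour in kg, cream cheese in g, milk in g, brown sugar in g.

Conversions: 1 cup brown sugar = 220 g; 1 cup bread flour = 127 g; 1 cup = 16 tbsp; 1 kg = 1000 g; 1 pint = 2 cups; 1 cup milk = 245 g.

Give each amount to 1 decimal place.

Scaling factor: 16/10 = 8/5 = 1.6.
bread flour: 0.75 cup × 8/5 × 127 g/cup ÷ 1000 g/kg ≈ 0.2 kg
cream cheese: 1.25 kg × 8/5 × 1000 g/kg = 2000.0 g
milk: 1.5 pint × 8/5 × 2 cup/pint × 245 g/cup = 1176.0 g
brown sugar: (3 cup + 14 tbsp = 3.875 cup) × 8/5 × 220 g/cup = 1364.0 g

bread flour: 0.2 kg; cream cheese: 2000.0 g; milk: 1176.0 g; brown sugar: 1364.0 g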